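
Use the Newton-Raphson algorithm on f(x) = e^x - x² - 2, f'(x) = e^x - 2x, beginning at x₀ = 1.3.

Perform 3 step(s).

f(x) = e^x - x² - 2
f'(x) = e^x - 2x
x₀ = 1.3

Newton-Raphson formula: x_{n+1} = x_n - f(x_n)/f'(x_n)

Iteration 1:
  f(1.300000) = -0.020703
  f'(1.300000) = 1.069297
  x_1 = 1.300000 - (-0.020703)/1.069297 = 1.319362
Iteration 2:
  f(1.319362) = 0.000317
  f'(1.319362) = 1.102309
  x_2 = 1.319362 - 0.000317/1.102309 = 1.319074
Iteration 3:
  f(1.319074) = 0.000000
  f'(1.319074) = 1.101808
  x_3 = 1.319074 - 0.000000/1.101808 = 1.319074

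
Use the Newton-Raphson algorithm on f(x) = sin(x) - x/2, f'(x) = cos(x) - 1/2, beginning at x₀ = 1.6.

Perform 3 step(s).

f(x) = sin(x) - x/2
f'(x) = cos(x) - 1/2
x₀ = 1.6

Newton-Raphson formula: x_{n+1} = x_n - f(x_n)/f'(x_n)

Iteration 1:
  f(1.600000) = 0.199574
  f'(1.600000) = -0.529200
  x_1 = 1.600000 - 0.199574/(-0.529200) = 1.977124
Iteration 2:
  f(1.977124) = -0.069983
  f'(1.977124) = -0.895238
  x_2 = 1.977124 - (-0.069983)/(-0.895238) = 1.898951
Iteration 3:
  f(1.898951) = -0.002837
  f'(1.898951) = -0.822297
  x_3 = 1.898951 - (-0.002837)/(-0.822297) = 1.895501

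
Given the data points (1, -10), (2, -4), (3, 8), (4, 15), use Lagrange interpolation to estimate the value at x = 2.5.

Lagrange interpolation formula:
P(x) = Σ yᵢ × Lᵢ(x)
where Lᵢ(x) = Π_{j≠i} (x - xⱼ)/(xᵢ - xⱼ)

L_0(2.5) = (2.5 - 2)/(1 - 2) × (2.5 - 3)/(1 - 3) × (2.5 - 4)/(1 - 4) = -0.062500
L_1(2.5) = (2.5 - 1)/(2 - 1) × (2.5 - 3)/(2 - 3) × (2.5 - 4)/(2 - 4) = 0.562500
L_2(2.5) = (2.5 - 1)/(3 - 1) × (2.5 - 2)/(3 - 2) × (2.5 - 4)/(3 - 4) = 0.562500
L_3(2.5) = (2.5 - 1)/(4 - 1) × (2.5 - 2)/(4 - 2) × (2.5 - 3)/(4 - 3) = -0.062500

P(2.5) = (-10)×L_0(2.5) + (-4)×L_1(2.5) + 8×L_2(2.5) + 15×L_3(2.5)
P(2.5) = 1.937500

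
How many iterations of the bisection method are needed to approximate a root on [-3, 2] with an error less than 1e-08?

We need (b-a)/2^n ≤ 1e-08
(2 - (-3))/2^n ≤ 1e-08
5/2^n ≤ 1e-08
2^n ≥ 500000000
n ≥ log₂(500000000) = 28.90
n ≥ 29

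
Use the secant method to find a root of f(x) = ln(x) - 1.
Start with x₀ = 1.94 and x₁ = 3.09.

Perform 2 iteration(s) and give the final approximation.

f(x) = ln(x) - 1
x₀ = 1.94, x₁ = 3.09

Secant formula: x_{n+1} = x_n - f(x_n)(x_n - x_{n-1})/(f(x_n) - f(x_{n-1}))

Iteration 1:
  f(1.940000) = -0.337312
  f(3.090000) = 0.128171
  x_2 = 3.090000 - 0.128171×(3.090000 - 1.940000)/(0.128171 - (-0.337312))
       = 2.773347
Iteration 2:
  f(3.090000) = 0.128171
  f(2.773347) = 0.020055
  x_3 = 2.773347 - 0.020055×(2.773347 - 3.090000)/(0.020055 - 0.128171)
       = 2.714610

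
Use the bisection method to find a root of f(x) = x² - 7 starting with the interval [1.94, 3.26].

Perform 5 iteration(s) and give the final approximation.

f(x) = x² - 7
Initial interval: [1.94, 3.26]

Iteration 1:
  c_1 = (1.940000 + 3.260000)/2 = 2.600000
  f(c_1) = f(2.600000) = -0.240000
  f(a) × f(c) ≥ 0, new interval: [2.600000, 3.260000]
Iteration 2:
  c_2 = (2.600000 + 3.260000)/2 = 2.930000
  f(c_2) = f(2.930000) = 1.584900
  f(a) × f(c) < 0, new interval: [2.600000, 2.930000]
Iteration 3:
  c_3 = (2.600000 + 2.930000)/2 = 2.765000
  f(c_3) = f(2.765000) = 0.645225
  f(a) × f(c) < 0, new interval: [2.600000, 2.765000]
Iteration 4:
  c_4 = (2.600000 + 2.765000)/2 = 2.682500
  f(c_4) = f(2.682500) = 0.195806
  f(a) × f(c) < 0, new interval: [2.600000, 2.682500]
Iteration 5:
  c_5 = (2.600000 + 2.682500)/2 = 2.641250
  f(c_5) = f(2.641250) = -0.023798
  f(a) × f(c) ≥ 0, new interval: [2.641250, 2.682500]

After 5 iteration(s), the approximation is c_5 = 2.641250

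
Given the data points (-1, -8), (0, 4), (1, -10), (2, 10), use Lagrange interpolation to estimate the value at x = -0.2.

Lagrange interpolation formula:
P(x) = Σ yᵢ × Lᵢ(x)
where Lᵢ(x) = Π_{j≠i} (x - xⱼ)/(xᵢ - xⱼ)

L_0(-0.2) = (-0.2 - 0)/(-1 - 0) × (-0.2 - 1)/(-1 - 1) × (-0.2 - 2)/(-1 - 2) = 0.088000
L_1(-0.2) = (-0.2 - (-1))/(0 - (-1)) × (-0.2 - 1)/(0 - 1) × (-0.2 - 2)/(0 - 2) = 1.056000
L_2(-0.2) = (-0.2 - (-1))/(1 - (-1)) × (-0.2 - 0)/(1 - 0) × (-0.2 - 2)/(1 - 2) = -0.176000
L_3(-0.2) = (-0.2 - (-1))/(2 - (-1)) × (-0.2 - 0)/(2 - 0) × (-0.2 - 1)/(2 - 1) = 0.032000

P(-0.2) = (-8)×L_0(-0.2) + 4×L_1(-0.2) + (-10)×L_2(-0.2) + 10×L_3(-0.2)
P(-0.2) = 5.600000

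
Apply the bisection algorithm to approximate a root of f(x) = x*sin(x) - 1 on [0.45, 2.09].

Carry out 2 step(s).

f(x) = x*sin(x) - 1
Initial interval: [0.45, 2.09]

Iteration 1:
  c_1 = (0.450000 + 2.090000)/2 = 1.270000
  f(c_1) = f(1.270000) = 0.212978
  f(a) × f(c) < 0, new interval: [0.450000, 1.270000]
Iteration 2:
  c_2 = (0.450000 + 1.270000)/2 = 0.860000
  f(c_2) = f(0.860000) = -0.348255
  f(a) × f(c) ≥ 0, new interval: [0.860000, 1.270000]

After 2 iteration(s), the approximation is c_2 = 0.860000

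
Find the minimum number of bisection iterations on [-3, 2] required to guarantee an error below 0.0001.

We need (b-a)/2^n ≤ 0.0001
(2 - (-3))/2^n ≤ 0.0001
5/2^n ≤ 0.0001
2^n ≥ 50000
n ≥ log₂(50000) = 15.61
n ≥ 16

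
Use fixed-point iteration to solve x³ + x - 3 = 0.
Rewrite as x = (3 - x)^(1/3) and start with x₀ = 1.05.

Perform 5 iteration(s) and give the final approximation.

Equation: x³ + x - 3 = 0
Fixed-point form: x = (3 - x)^(1/3)
x₀ = 1.05

x_1 = g(1.050000) = 1.249333
x_2 = g(1.249333) = 1.205224
x_3 = g(1.205224) = 1.215262
x_4 = g(1.215262) = 1.212993
x_5 = g(1.212993) = 1.213507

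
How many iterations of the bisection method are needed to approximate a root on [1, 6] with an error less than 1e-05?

We need (b-a)/2^n ≤ 1e-05
(6 - 1)/2^n ≤ 1e-05
5/2^n ≤ 1e-05
2^n ≥ 500000
n ≥ log₂(500000) = 18.93
n ≥ 19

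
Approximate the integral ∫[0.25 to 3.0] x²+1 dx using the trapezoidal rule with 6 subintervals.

f(x) = x²+1
a = 0.25, b = 3.0, n = 6
h = (b - a)/n = 0.458333

Trapezoidal rule: (h/2)[f(x₀) + 2f(x₁) + 2f(x₂) + ... + f(xₙ)]

x_0 = 0.2500, f(x_0) = 1.062500, coefficient = 1
x_1 = 0.7083, f(x_1) = 1.501736, coefficient = 2
x_2 = 1.1667, f(x_2) = 2.361111, coefficient = 2
x_3 = 1.6250, f(x_3) = 3.640625, coefficient = 2
x_4 = 2.0833, f(x_4) = 5.340278, coefficient = 2
x_5 = 2.5417, f(x_5) = 7.460069, coefficient = 2
x_6 = 3.0000, f(x_6) = 10.000000, coefficient = 1

I ≈ (0.458333/2) × 51.670139 = 11.841073
Exact value: 11.744792
Error: 0.096282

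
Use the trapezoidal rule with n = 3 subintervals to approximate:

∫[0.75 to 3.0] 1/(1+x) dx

f(x) = 1/(1+x)
a = 0.75, b = 3.0, n = 3
h = (b - a)/n = 0.750000

Trapezoidal rule: (h/2)[f(x₀) + 2f(x₁) + 2f(x₂) + ... + f(xₙ)]

x_0 = 0.7500, f(x_0) = 0.571429, coefficient = 1
x_1 = 1.5000, f(x_1) = 0.400000, coefficient = 2
x_2 = 2.2500, f(x_2) = 0.307692, coefficient = 2
x_3 = 3.0000, f(x_3) = 0.250000, coefficient = 1

I ≈ (0.750000/2) × 2.236813 = 0.838805
Exact value: 0.826679
Error: 0.012126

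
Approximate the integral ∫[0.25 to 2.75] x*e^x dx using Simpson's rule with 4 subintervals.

f(x) = x*e^x
a = 0.25, b = 2.75, n = 4
h = (b - a)/n = 0.625000

Simpson's rule: (h/3)[f(x₀) + 4f(x₁) + 2f(x₂) + ... + f(xₙ)]

x_0 = 0.2500, f(x_0) = 0.321006, coefficient = 1
x_1 = 0.8750, f(x_1) = 2.099016, coefficient = 4
x_2 = 1.5000, f(x_2) = 6.722534, coefficient = 2
x_3 = 2.1250, f(x_3) = 17.792407, coefficient = 4
x_4 = 2.7500, f(x_4) = 43.017238, coefficient = 1

I ≈ (0.625000/3) × 136.349003 = 28.406042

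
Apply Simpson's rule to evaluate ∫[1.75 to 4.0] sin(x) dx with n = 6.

f(x) = sin(x)
a = 1.75, b = 4.0, n = 6
h = (b - a)/n = 0.375000

Simpson's rule: (h/3)[f(x₀) + 4f(x₁) + 2f(x₂) + ... + f(xₙ)]

x_0 = 1.7500, f(x_0) = 0.983986, coefficient = 1
x_1 = 2.1250, f(x_1) = 0.850320, coefficient = 4
x_2 = 2.5000, f(x_2) = 0.598472, coefficient = 2
x_3 = 2.8750, f(x_3) = 0.263446, coefficient = 4
x_4 = 3.2500, f(x_4) = -0.108195, coefficient = 2
x_5 = 3.6250, f(x_5) = -0.464799, coefficient = 4
x_6 = 4.0000, f(x_6) = -0.756802, coefficient = 1

I ≈ (0.375000/3) × 3.803605 = 0.475451
Exact value: 0.475398
Error: 0.000053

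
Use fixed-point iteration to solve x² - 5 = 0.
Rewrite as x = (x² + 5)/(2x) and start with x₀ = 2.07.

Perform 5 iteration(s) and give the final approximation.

Equation: x² - 5 = 0
Fixed-point form: x = (x² + 5)/(2x)
x₀ = 2.07

x_1 = g(2.070000) = 2.242729
x_2 = g(2.242729) = 2.236078
x_3 = g(2.236078) = 2.236068
x_4 = g(2.236068) = 2.236068
x_5 = g(2.236068) = 2.236068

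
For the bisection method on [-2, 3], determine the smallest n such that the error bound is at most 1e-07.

We need (b-a)/2^n ≤ 1e-07
(3 - (-2))/2^n ≤ 1e-07
5/2^n ≤ 1e-07
2^n ≥ 50000000
n ≥ log₂(50000000) = 25.58
n ≥ 26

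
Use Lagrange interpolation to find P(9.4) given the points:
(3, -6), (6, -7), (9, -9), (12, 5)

Lagrange interpolation formula:
P(x) = Σ yᵢ × Lᵢ(x)
where Lᵢ(x) = Π_{j≠i} (x - xⱼ)/(xᵢ - xⱼ)

L_0(9.4) = (9.4 - 6)/(3 - 6) × (9.4 - 9)/(3 - 9) × (9.4 - 12)/(3 - 12) = 0.021827
L_1(9.4) = (9.4 - 3)/(6 - 3) × (9.4 - 9)/(6 - 9) × (9.4 - 12)/(6 - 12) = -0.123259
L_2(9.4) = (9.4 - 3)/(9 - 3) × (9.4 - 6)/(9 - 6) × (9.4 - 12)/(9 - 12) = 1.047704
L_3(9.4) = (9.4 - 3)/(12 - 3) × (9.4 - 6)/(12 - 6) × (9.4 - 9)/(12 - 9) = 0.053728

P(9.4) = (-6)×L_0(9.4) + (-7)×L_1(9.4) + (-9)×L_2(9.4) + 5×L_3(9.4)
P(9.4) = -8.428840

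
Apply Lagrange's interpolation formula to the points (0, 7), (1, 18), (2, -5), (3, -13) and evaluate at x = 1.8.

Lagrange interpolation formula:
P(x) = Σ yᵢ × Lᵢ(x)
where Lᵢ(x) = Π_{j≠i} (x - xⱼ)/(xᵢ - xⱼ)

L_0(1.8) = (1.8 - 1)/(0 - 1) × (1.8 - 2)/(0 - 2) × (1.8 - 3)/(0 - 3) = -0.032000
L_1(1.8) = (1.8 - 0)/(1 - 0) × (1.8 - 2)/(1 - 2) × (1.8 - 3)/(1 - 3) = 0.216000
L_2(1.8) = (1.8 - 0)/(2 - 0) × (1.8 - 1)/(2 - 1) × (1.8 - 3)/(2 - 3) = 0.864000
L_3(1.8) = (1.8 - 0)/(3 - 0) × (1.8 - 1)/(3 - 1) × (1.8 - 2)/(3 - 2) = -0.048000

P(1.8) = 7×L_0(1.8) + 18×L_1(1.8) + (-5)×L_2(1.8) + (-13)×L_3(1.8)
P(1.8) = -0.032000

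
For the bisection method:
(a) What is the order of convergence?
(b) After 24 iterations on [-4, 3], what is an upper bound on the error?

(a) Bisection has linear (order 1) convergence; the error is halved each step.

(b) Error bound = (b-a)/2^n = (3 - (-4))/2^{24}
    = 7/2^{24}

(a) 1 (linear); (b) error ≤ 4.17e-07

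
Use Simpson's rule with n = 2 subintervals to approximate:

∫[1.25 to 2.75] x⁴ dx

f(x) = x⁴
a = 1.25, b = 2.75, n = 2
h = (b - a)/n = 0.750000

Simpson's rule: (h/3)[f(x₀) + 4f(x₁) + 2f(x₂) + ... + f(xₙ)]

x_0 = 1.2500, f(x_0) = 2.441406, coefficient = 1
x_1 = 2.0000, f(x_1) = 16.000000, coefficient = 4
x_2 = 2.7500, f(x_2) = 57.191406, coefficient = 1

I ≈ (0.750000/3) × 123.632812 = 30.908203
Exact value: 30.844922
Error: 0.063281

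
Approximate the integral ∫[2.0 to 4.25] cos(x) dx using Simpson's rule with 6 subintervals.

f(x) = cos(x)
a = 2.0, b = 4.25, n = 6
h = (b - a)/n = 0.375000

Simpson's rule: (h/3)[f(x₀) + 4f(x₁) + 2f(x₂) + ... + f(xₙ)]

x_0 = 2.0000, f(x_0) = -0.416147, coefficient = 1
x_1 = 2.3750, f(x_1) = -0.720278, coefficient = 4
x_2 = 2.7500, f(x_2) = -0.924302, coefficient = 2
x_3 = 3.1250, f(x_3) = -0.999862, coefficient = 4
x_4 = 3.5000, f(x_4) = -0.936457, coefficient = 2
x_5 = 3.8750, f(x_5) = -0.742898, coefficient = 4
x_6 = 4.2500, f(x_6) = -0.446087, coefficient = 1

I ≈ (0.375000/3) × -14.435907 = -1.804488
Exact value: -1.804287
Error: 0.000202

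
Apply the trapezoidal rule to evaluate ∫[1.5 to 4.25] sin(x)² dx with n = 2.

f(x) = sin(x)²
a = 1.5, b = 4.25, n = 2
h = (b - a)/n = 1.375000

Trapezoidal rule: (h/2)[f(x₀) + 2f(x₁) + 2f(x₂) + ... + f(xₙ)]

x_0 = 1.5000, f(x_0) = 0.994996, coefficient = 1
x_1 = 2.8750, f(x_1) = 0.069404, coefficient = 2
x_2 = 4.2500, f(x_2) = 0.801006, coefficient = 1

I ≈ (1.375000/2) × 1.934810 = 1.330182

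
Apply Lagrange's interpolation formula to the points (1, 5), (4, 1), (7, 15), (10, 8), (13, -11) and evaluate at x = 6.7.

Lagrange interpolation formula:
P(x) = Σ yᵢ × Lᵢ(x)
where Lᵢ(x) = Π_{j≠i} (x - xⱼ)/(xᵢ - xⱼ)

L_0(6.7) = (6.7 - 4)/(1 - 4) × (6.7 - 7)/(1 - 7) × (6.7 - 10)/(1 - 10) × (6.7 - 13)/(1 - 13) = -0.008662
L_1(6.7) = (6.7 - 1)/(4 - 1) × (6.7 - 7)/(4 - 7) × (6.7 - 10)/(4 - 10) × (6.7 - 13)/(4 - 13) = 0.073150
L_2(6.7) = (6.7 - 1)/(7 - 1) × (6.7 - 4)/(7 - 4) × (6.7 - 10)/(7 - 10) × (6.7 - 13)/(7 - 13) = 0.987525
L_3(6.7) = (6.7 - 1)/(10 - 1) × (6.7 - 4)/(10 - 4) × (6.7 - 7)/(10 - 7) × (6.7 - 13)/(10 - 13) = -0.059850
L_4(6.7) = (6.7 - 1)/(13 - 1) × (6.7 - 4)/(13 - 4) × (6.7 - 7)/(13 - 7) × (6.7 - 10)/(13 - 10) = 0.007837

P(6.7) = 5×L_0(6.7) + 1×L_1(6.7) + 15×L_2(6.7) + 8×L_3(6.7) + (-11)×L_4(6.7)
P(6.7) = 14.277700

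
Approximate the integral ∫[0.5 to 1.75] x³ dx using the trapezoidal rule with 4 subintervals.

f(x) = x³
a = 0.5, b = 1.75, n = 4
h = (b - a)/n = 0.312500

Trapezoidal rule: (h/2)[f(x₀) + 2f(x₁) + 2f(x₂) + ... + f(xₙ)]

x_0 = 0.5000, f(x_0) = 0.125000, coefficient = 1
x_1 = 0.8125, f(x_1) = 0.536377, coefficient = 2
x_2 = 1.1250, f(x_2) = 1.423828, coefficient = 2
x_3 = 1.4375, f(x_3) = 2.970459, coefficient = 2
x_4 = 1.7500, f(x_4) = 5.359375, coefficient = 1

I ≈ (0.312500/2) × 15.345703 = 2.397766
Exact value: 2.329102
Error: 0.068665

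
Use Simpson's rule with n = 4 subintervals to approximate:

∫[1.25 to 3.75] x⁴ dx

f(x) = x⁴
a = 1.25, b = 3.75, n = 4
h = (b - a)/n = 0.625000

Simpson's rule: (h/3)[f(x₀) + 4f(x₁) + 2f(x₂) + ... + f(xₙ)]

x_0 = 1.2500, f(x_0) = 2.441406, coefficient = 1
x_1 = 1.8750, f(x_1) = 12.359619, coefficient = 4
x_2 = 2.5000, f(x_2) = 39.062500, coefficient = 2
x_3 = 3.1250, f(x_3) = 95.367432, coefficient = 4
x_4 = 3.7500, f(x_4) = 197.753906, coefficient = 1

I ≈ (0.625000/3) × 709.228516 = 147.755941
Exact value: 147.705078
Error: 0.050863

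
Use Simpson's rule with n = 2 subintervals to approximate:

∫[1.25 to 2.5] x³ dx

f(x) = x³
a = 1.25, b = 2.5, n = 2
h = (b - a)/n = 0.625000

Simpson's rule: (h/3)[f(x₀) + 4f(x₁) + 2f(x₂) + ... + f(xₙ)]

x_0 = 1.2500, f(x_0) = 1.953125, coefficient = 1
x_1 = 1.8750, f(x_1) = 6.591797, coefficient = 4
x_2 = 2.5000, f(x_2) = 15.625000, coefficient = 1

I ≈ (0.625000/3) × 43.945312 = 9.155273
Exact value: 9.155273
Error: 0.000000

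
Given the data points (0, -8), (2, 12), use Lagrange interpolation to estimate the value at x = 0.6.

Lagrange interpolation formula:
P(x) = Σ yᵢ × Lᵢ(x)
where Lᵢ(x) = Π_{j≠i} (x - xⱼ)/(xᵢ - xⱼ)

L_0(0.6) = (0.6 - 2)/(0 - 2) = 0.700000
L_1(0.6) = (0.6 - 0)/(2 - 0) = 0.300000

P(0.6) = (-8)×L_0(0.6) + 12×L_1(0.6)
P(0.6) = -2.000000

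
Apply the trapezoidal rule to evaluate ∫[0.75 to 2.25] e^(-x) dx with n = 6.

f(x) = e^(-x)
a = 0.75, b = 2.25, n = 6
h = (b - a)/n = 0.250000

Trapezoidal rule: (h/2)[f(x₀) + 2f(x₁) + 2f(x₂) + ... + f(xₙ)]

x_0 = 0.7500, f(x_0) = 0.472367, coefficient = 1
x_1 = 1.0000, f(x_1) = 0.367879, coefficient = 2
x_2 = 1.2500, f(x_2) = 0.286505, coefficient = 2
x_3 = 1.5000, f(x_3) = 0.223130, coefficient = 2
x_4 = 1.7500, f(x_4) = 0.173774, coefficient = 2
x_5 = 2.0000, f(x_5) = 0.135335, coefficient = 2
x_6 = 2.2500, f(x_6) = 0.105399, coefficient = 1

I ≈ (0.250000/2) × 2.951013 = 0.368877
Exact value: 0.366967
Error: 0.001909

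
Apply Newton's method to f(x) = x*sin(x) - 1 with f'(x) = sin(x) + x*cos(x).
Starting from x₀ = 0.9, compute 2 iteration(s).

f(x) = x*sin(x) - 1
f'(x) = sin(x) + x*cos(x)
x₀ = 0.9

Newton-Raphson formula: x_{n+1} = x_n - f(x_n)/f'(x_n)

Iteration 1:
  f(0.900000) = -0.295006
  f'(0.900000) = 1.342776
  x_1 = 0.900000 - (-0.295006)/1.342776 = 1.119698
Iteration 2:
  f(1.119698) = 0.007694
  f'(1.119698) = 1.388106
  x_2 = 1.119698 - 0.007694/1.388106 = 1.114156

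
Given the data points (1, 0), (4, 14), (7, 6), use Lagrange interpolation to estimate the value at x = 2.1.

Lagrange interpolation formula:
P(x) = Σ yᵢ × Lᵢ(x)
where Lᵢ(x) = Π_{j≠i} (x - xⱼ)/(xᵢ - xⱼ)

L_0(2.1) = (2.1 - 4)/(1 - 4) × (2.1 - 7)/(1 - 7) = 0.517222
L_1(2.1) = (2.1 - 1)/(4 - 1) × (2.1 - 7)/(4 - 7) = 0.598889
L_2(2.1) = (2.1 - 1)/(7 - 1) × (2.1 - 4)/(7 - 4) = -0.116111

P(2.1) = 0×L_0(2.1) + 14×L_1(2.1) + 6×L_2(2.1)
P(2.1) = 7.687778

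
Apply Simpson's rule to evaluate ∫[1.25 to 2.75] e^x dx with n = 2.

f(x) = e^x
a = 1.25, b = 2.75, n = 2
h = (b - a)/n = 0.750000

Simpson's rule: (h/3)[f(x₀) + 4f(x₁) + 2f(x₂) + ... + f(xₙ)]

x_0 = 1.2500, f(x_0) = 3.490343, coefficient = 1
x_1 = 2.0000, f(x_1) = 7.389056, coefficient = 4
x_2 = 2.7500, f(x_2) = 15.642632, coefficient = 1

I ≈ (0.750000/3) × 48.689199 = 12.172300
Exact value: 12.152289
Error: 0.020011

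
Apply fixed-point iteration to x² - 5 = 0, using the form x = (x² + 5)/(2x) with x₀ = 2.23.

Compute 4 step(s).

Equation: x² - 5 = 0
Fixed-point form: x = (x² + 5)/(2x)
x₀ = 2.23

x_1 = g(2.230000) = 2.236076
x_2 = g(2.236076) = 2.236068
x_3 = g(2.236068) = 2.236068
x_4 = g(2.236068) = 2.236068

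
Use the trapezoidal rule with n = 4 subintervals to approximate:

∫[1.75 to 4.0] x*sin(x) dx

f(x) = x*sin(x)
a = 1.75, b = 4.0, n = 4
h = (b - a)/n = 0.562500

Trapezoidal rule: (h/2)[f(x₀) + 2f(x₁) + 2f(x₂) + ... + f(xₙ)]

x_0 = 1.7500, f(x_0) = 1.721975, coefficient = 1
x_1 = 2.3125, f(x_1) = 1.705050, coefficient = 2
x_2 = 2.8750, f(x_2) = 0.757407, coefficient = 2
x_3 = 3.4375, f(x_3) = -1.002402, coefficient = 2
x_4 = 4.0000, f(x_4) = -3.027210, coefficient = 1

I ≈ (0.562500/2) × 1.614875 = 0.454184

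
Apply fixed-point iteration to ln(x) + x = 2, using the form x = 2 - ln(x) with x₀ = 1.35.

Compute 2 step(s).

Equation: ln(x) + x = 2
Fixed-point form: x = 2 - ln(x)
x₀ = 1.35

x_1 = g(1.350000) = 1.699895
x_2 = g(1.699895) = 1.469433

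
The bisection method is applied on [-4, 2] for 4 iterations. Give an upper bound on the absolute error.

Bisection error bound: |error| ≤ (b-a)/2^n
|error| ≤ (2 - (-4))/2^4 = 6/2^4
|error| ≤ 0.3750000000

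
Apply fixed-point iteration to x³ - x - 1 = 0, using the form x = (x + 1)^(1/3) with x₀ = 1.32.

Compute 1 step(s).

Equation: x³ - x - 1 = 0
Fixed-point form: x = (x + 1)^(1/3)
x₀ = 1.32

x_1 = g(1.320000) = 1.323821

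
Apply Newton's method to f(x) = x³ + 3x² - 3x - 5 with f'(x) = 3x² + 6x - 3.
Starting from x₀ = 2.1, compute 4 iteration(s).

f(x) = x³ + 3x² - 3x - 5
f'(x) = 3x² + 6x - 3
x₀ = 2.1

Newton-Raphson formula: x_{n+1} = x_n - f(x_n)/f'(x_n)

Iteration 1:
  f(2.100000) = 11.191000
  f'(2.100000) = 22.830000
  x_1 = 2.100000 - 11.191000/22.830000 = 1.609812
Iteration 2:
  f(1.609812) = 2.116862
  f'(1.609812) = 14.433351
  x_2 = 1.609812 - 2.116862/14.433351 = 1.463147
Iteration 3:
  f(1.463147) = 0.165260
  f'(1.463147) = 12.201280
  x_3 = 1.463147 - 0.165260/12.201280 = 1.449602
Iteration 4:
  f(1.449602) = 0.001353
  f'(1.449602) = 12.001657
  x_4 = 1.449602 - 0.001353/12.001657 = 1.449490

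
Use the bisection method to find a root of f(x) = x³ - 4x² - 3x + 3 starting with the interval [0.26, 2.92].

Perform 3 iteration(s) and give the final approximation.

f(x) = x³ - 4x² - 3x + 3
Initial interval: [0.26, 2.92]

Iteration 1:
  c_1 = (0.260000 + 2.920000)/2 = 1.590000
  f(c_1) = f(1.590000) = -7.862721
  f(a) × f(c) < 0, new interval: [0.260000, 1.590000]
Iteration 2:
  c_2 = (0.260000 + 1.590000)/2 = 0.925000
  f(c_2) = f(0.925000) = -2.406047
  f(a) × f(c) < 0, new interval: [0.260000, 0.925000]
Iteration 3:
  c_3 = (0.260000 + 0.925000)/2 = 0.592500
  f(c_3) = f(0.592500) = 0.026276
  f(a) × f(c) ≥ 0, new interval: [0.592500, 0.925000]

After 3 iteration(s), the approximation is c_3 = 0.592500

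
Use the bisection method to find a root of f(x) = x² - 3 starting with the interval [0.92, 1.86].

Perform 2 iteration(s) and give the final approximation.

f(x) = x² - 3
Initial interval: [0.92, 1.86]

Iteration 1:
  c_1 = (0.920000 + 1.860000)/2 = 1.390000
  f(c_1) = f(1.390000) = -1.067900
  f(a) × f(c) ≥ 0, new interval: [1.390000, 1.860000]
Iteration 2:
  c_2 = (1.390000 + 1.860000)/2 = 1.625000
  f(c_2) = f(1.625000) = -0.359375
  f(a) × f(c) ≥ 0, new interval: [1.625000, 1.860000]

After 2 iteration(s), the approximation is c_2 = 1.625000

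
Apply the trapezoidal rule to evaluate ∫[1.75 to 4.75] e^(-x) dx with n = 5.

f(x) = e^(-x)
a = 1.75, b = 4.75, n = 5
h = (b - a)/n = 0.600000

Trapezoidal rule: (h/2)[f(x₀) + 2f(x₁) + 2f(x₂) + ... + f(xₙ)]

x_0 = 1.7500, f(x_0) = 0.173774, coefficient = 1
x_1 = 2.3500, f(x_1) = 0.095369, coefficient = 2
x_2 = 2.9500, f(x_2) = 0.052340, coefficient = 2
x_3 = 3.5500, f(x_3) = 0.028725, coefficient = 2
x_4 = 4.1500, f(x_4) = 0.015764, coefficient = 2
x_5 = 4.7500, f(x_5) = 0.008652, coefficient = 1

I ≈ (0.600000/2) × 0.566821 = 0.170046
Exact value: 0.165122
Error: 0.004924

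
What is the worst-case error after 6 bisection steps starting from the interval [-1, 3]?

Bisection error bound: |error| ≤ (b-a)/2^n
|error| ≤ (3 - (-1))/2^6 = 4/2^6
|error| ≤ 0.0625000000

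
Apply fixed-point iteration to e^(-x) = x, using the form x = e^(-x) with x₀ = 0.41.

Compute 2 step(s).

Equation: e^(-x) = x
Fixed-point form: x = e^(-x)
x₀ = 0.41

x_1 = g(0.410000) = 0.663650
x_2 = g(0.663650) = 0.514968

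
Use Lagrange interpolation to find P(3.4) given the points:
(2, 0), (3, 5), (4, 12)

Lagrange interpolation formula:
P(x) = Σ yᵢ × Lᵢ(x)
where Lᵢ(x) = Π_{j≠i} (x - xⱼ)/(xᵢ - xⱼ)

L_0(3.4) = (3.4 - 3)/(2 - 3) × (3.4 - 4)/(2 - 4) = -0.120000
L_1(3.4) = (3.4 - 2)/(3 - 2) × (3.4 - 4)/(3 - 4) = 0.840000
L_2(3.4) = (3.4 - 2)/(4 - 2) × (3.4 - 3)/(4 - 3) = 0.280000

P(3.4) = 0×L_0(3.4) + 5×L_1(3.4) + 12×L_2(3.4)
P(3.4) = 7.560000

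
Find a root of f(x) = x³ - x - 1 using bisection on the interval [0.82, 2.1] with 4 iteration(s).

f(x) = x³ - x - 1
Initial interval: [0.82, 2.1]

Iteration 1:
  c_1 = (0.820000 + 2.100000)/2 = 1.460000
  f(c_1) = f(1.460000) = 0.652136
  f(a) × f(c) < 0, new interval: [0.820000, 1.460000]
Iteration 2:
  c_2 = (0.820000 + 1.460000)/2 = 1.140000
  f(c_2) = f(1.140000) = -0.658456
  f(a) × f(c) ≥ 0, new interval: [1.140000, 1.460000]
Iteration 3:
  c_3 = (1.140000 + 1.460000)/2 = 1.300000
  f(c_3) = f(1.300000) = -0.103000
  f(a) × f(c) ≥ 0, new interval: [1.300000, 1.460000]
Iteration 4:
  c_4 = (1.300000 + 1.460000)/2 = 1.380000
  f(c_4) = f(1.380000) = 0.248072
  f(a) × f(c) < 0, new interval: [1.300000, 1.380000]

After 4 iteration(s), the approximation is c_4 = 1.380000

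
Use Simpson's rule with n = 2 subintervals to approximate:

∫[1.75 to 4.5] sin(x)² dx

f(x) = sin(x)²
a = 1.75, b = 4.5, n = 2
h = (b - a)/n = 1.375000

Simpson's rule: (h/3)[f(x₀) + 4f(x₁) + 2f(x₂) + ... + f(xₙ)]

x_0 = 1.7500, f(x_0) = 0.968228, coefficient = 1
x_1 = 3.1250, f(x_1) = 0.000275, coefficient = 4
x_2 = 4.5000, f(x_2) = 0.955565, coefficient = 1

I ≈ (1.375000/3) × 1.924895 = 0.882243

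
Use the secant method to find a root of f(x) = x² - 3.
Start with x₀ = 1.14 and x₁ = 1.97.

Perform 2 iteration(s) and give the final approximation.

f(x) = x² - 3
x₀ = 1.14, x₁ = 1.97

Secant formula: x_{n+1} = x_n - f(x_n)(x_n - x_{n-1})/(f(x_n) - f(x_{n-1}))

Iteration 1:
  f(1.140000) = -1.700400
  f(1.970000) = 0.880900
  x_2 = 1.970000 - 0.880900×(1.970000 - 1.140000)/(0.880900 - (-1.700400))
       = 1.686752
Iteration 2:
  f(1.970000) = 0.880900
  f(1.686752) = -0.154866
  x_3 = 1.686752 - (-0.154866)×(1.686752 - 1.970000)/(-0.154866 - 0.880900)
       = 1.729103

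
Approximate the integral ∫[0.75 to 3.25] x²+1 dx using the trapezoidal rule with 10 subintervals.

f(x) = x²+1
a = 0.75, b = 3.25, n = 10
h = (b - a)/n = 0.250000

Trapezoidal rule: (h/2)[f(x₀) + 2f(x₁) + 2f(x₂) + ... + f(xₙ)]

x_0 = 0.7500, f(x_0) = 1.562500, coefficient = 1
x_1 = 1.0000, f(x_1) = 2.000000, coefficient = 2
x_2 = 1.2500, f(x_2) = 2.562500, coefficient = 2
x_3 = 1.5000, f(x_3) = 3.250000, coefficient = 2
x_4 = 1.7500, f(x_4) = 4.062500, coefficient = 2
x_5 = 2.0000, f(x_5) = 5.000000, coefficient = 2
x_6 = 2.2500, f(x_6) = 6.062500, coefficient = 2
x_7 = 2.5000, f(x_7) = 7.250000, coefficient = 2
x_8 = 2.7500, f(x_8) = 8.562500, coefficient = 2
x_9 = 3.0000, f(x_9) = 10.000000, coefficient = 2
x_10 = 3.2500, f(x_10) = 11.562500, coefficient = 1

I ≈ (0.250000/2) × 110.625000 = 13.828125
Exact value: 13.802083
Error: 0.026042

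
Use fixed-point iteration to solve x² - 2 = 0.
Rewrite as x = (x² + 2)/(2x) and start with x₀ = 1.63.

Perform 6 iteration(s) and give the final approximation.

Equation: x² - 2 = 0
Fixed-point form: x = (x² + 2)/(2x)
x₀ = 1.63

x_1 = g(1.630000) = 1.428497
x_2 = g(1.428497) = 1.414285
x_3 = g(1.414285) = 1.414214
x_4 = g(1.414214) = 1.414214
x_5 = g(1.414214) = 1.414214
x_6 = g(1.414214) = 1.414214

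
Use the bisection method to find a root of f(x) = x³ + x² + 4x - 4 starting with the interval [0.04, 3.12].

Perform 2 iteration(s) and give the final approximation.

f(x) = x³ + x² + 4x - 4
Initial interval: [0.04, 3.12]

Iteration 1:
  c_1 = (0.040000 + 3.120000)/2 = 1.580000
  f(c_1) = f(1.580000) = 8.760712
  f(a) × f(c) < 0, new interval: [0.040000, 1.580000]
Iteration 2:
  c_2 = (0.040000 + 1.580000)/2 = 0.810000
  f(c_2) = f(0.810000) = 0.427541
  f(a) × f(c) < 0, new interval: [0.040000, 0.810000]

After 2 iteration(s), the approximation is c_2 = 0.810000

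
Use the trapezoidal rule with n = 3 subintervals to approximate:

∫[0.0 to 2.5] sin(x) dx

f(x) = sin(x)
a = 0.0, b = 2.5, n = 3
h = (b - a)/n = 0.833333

Trapezoidal rule: (h/2)[f(x₀) + 2f(x₁) + 2f(x₂) + ... + f(xₙ)]

x_0 = 0.0000, f(x_0) = 0.000000, coefficient = 1
x_1 = 0.8333, f(x_1) = 0.740177, coefficient = 2
x_2 = 1.6667, f(x_2) = 0.995408, coefficient = 2
x_3 = 2.5000, f(x_3) = 0.598472, coefficient = 1

I ≈ (0.833333/2) × 4.069642 = 1.695684
Exact value: 1.801144
Error: 0.105460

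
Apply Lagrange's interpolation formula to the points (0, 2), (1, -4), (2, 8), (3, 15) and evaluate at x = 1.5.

Lagrange interpolation formula:
P(x) = Σ yᵢ × Lᵢ(x)
where Lᵢ(x) = Π_{j≠i} (x - xⱼ)/(xᵢ - xⱼ)

L_0(1.5) = (1.5 - 1)/(0 - 1) × (1.5 - 2)/(0 - 2) × (1.5 - 3)/(0 - 3) = -0.062500
L_1(1.5) = (1.5 - 0)/(1 - 0) × (1.5 - 2)/(1 - 2) × (1.5 - 3)/(1 - 3) = 0.562500
L_2(1.5) = (1.5 - 0)/(2 - 0) × (1.5 - 1)/(2 - 1) × (1.5 - 3)/(2 - 3) = 0.562500
L_3(1.5) = (1.5 - 0)/(3 - 0) × (1.5 - 1)/(3 - 1) × (1.5 - 2)/(3 - 2) = -0.062500

P(1.5) = 2×L_0(1.5) + (-4)×L_1(1.5) + 8×L_2(1.5) + 15×L_3(1.5)
P(1.5) = 1.187500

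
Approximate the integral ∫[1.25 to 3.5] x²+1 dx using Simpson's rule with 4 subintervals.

f(x) = x²+1
a = 1.25, b = 3.5, n = 4
h = (b - a)/n = 0.562500

Simpson's rule: (h/3)[f(x₀) + 4f(x₁) + 2f(x₂) + ... + f(xₙ)]

x_0 = 1.2500, f(x_0) = 2.562500, coefficient = 1
x_1 = 1.8125, f(x_1) = 4.285156, coefficient = 4
x_2 = 2.3750, f(x_2) = 6.640625, coefficient = 2
x_3 = 2.9375, f(x_3) = 9.628906, coefficient = 4
x_4 = 3.5000, f(x_4) = 13.250000, coefficient = 1

I ≈ (0.562500/3) × 84.750000 = 15.890625
Exact value: 15.890625
Error: 0.000000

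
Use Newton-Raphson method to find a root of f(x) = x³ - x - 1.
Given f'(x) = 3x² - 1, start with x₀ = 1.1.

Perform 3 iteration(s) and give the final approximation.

f(x) = x³ - x - 1
f'(x) = 3x² - 1
x₀ = 1.1

Newton-Raphson formula: x_{n+1} = x_n - f(x_n)/f'(x_n)

Iteration 1:
  f(1.100000) = -0.769000
  f'(1.100000) = 2.630000
  x_1 = 1.100000 - (-0.769000)/2.630000 = 1.392395
Iteration 2:
  f(1.392395) = 0.307132
  f'(1.392395) = 4.816295
  x_2 = 1.392395 - 0.307132/4.816295 = 1.328626
Iteration 3:
  f(1.328626) = 0.016727
  f'(1.328626) = 4.295742
  x_3 = 1.328626 - 0.016727/4.295742 = 1.324732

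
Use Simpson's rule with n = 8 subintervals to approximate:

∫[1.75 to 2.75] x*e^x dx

f(x) = x*e^x
a = 1.75, b = 2.75, n = 8
h = (b - a)/n = 0.125000

Simpson's rule: (h/3)[f(x₀) + 4f(x₁) + 2f(x₂) + ... + f(xₙ)]

x_0 = 1.7500, f(x_0) = 10.070555, coefficient = 1
x_1 = 1.8750, f(x_1) = 12.226536, coefficient = 4
x_2 = 2.0000, f(x_2) = 14.778112, coefficient = 2
x_3 = 2.1250, f(x_3) = 17.792407, coefficient = 4
x_4 = 2.2500, f(x_4) = 21.347406, coefficient = 2
x_5 = 2.3750, f(x_5) = 25.533656, coefficient = 4
x_6 = 2.5000, f(x_6) = 30.456235, coefficient = 2
x_7 = 2.6250, f(x_7) = 36.237007, coefficient = 4
x_8 = 2.7500, f(x_8) = 43.017238, coefficient = 1

I ≈ (0.125000/3) × 553.409724 = 23.058739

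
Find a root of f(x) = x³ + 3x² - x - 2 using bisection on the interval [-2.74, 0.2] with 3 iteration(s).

f(x) = x³ + 3x² - x - 2
Initial interval: [-2.74, 0.2]

Iteration 1:
  c_1 = (-2.740000 + 0.200000)/2 = -1.270000
  f(c_1) = f(-1.270000) = 2.060317
  f(a) × f(c) ≥ 0, new interval: [-1.270000, 0.200000]
Iteration 2:
  c_2 = (-1.270000 + 0.200000)/2 = -0.535000
  f(c_2) = f(-0.535000) = -0.759455
  f(a) × f(c) < 0, new interval: [-1.270000, -0.535000]
Iteration 3:
  c_3 = (-1.270000 + (-0.535000))/2 = -0.902500
  f(c_3) = f(-0.902500) = 0.610927
  f(a) × f(c) ≥ 0, new interval: [-0.902500, -0.535000]

After 3 iteration(s), the approximation is c_3 = -0.902500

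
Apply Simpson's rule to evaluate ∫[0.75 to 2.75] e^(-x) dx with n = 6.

f(x) = e^(-x)
a = 0.75, b = 2.75, n = 6
h = (b - a)/n = 0.333333

Simpson's rule: (h/3)[f(x₀) + 4f(x₁) + 2f(x₂) + ... + f(xₙ)]

x_0 = 0.7500, f(x_0) = 0.472367, coefficient = 1
x_1 = 1.0833, f(x_1) = 0.338465, coefficient = 4
x_2 = 1.4167, f(x_2) = 0.242521, coefficient = 2
x_3 = 1.7500, f(x_3) = 0.173774, coefficient = 4
x_4 = 2.0833, f(x_4) = 0.124514, coefficient = 2
x_5 = 2.4167, f(x_5) = 0.089219, coefficient = 4
x_6 = 2.7500, f(x_6) = 0.063928, coefficient = 1

I ≈ (0.333333/3) × 3.676197 = 0.408466
Exact value: 0.408439
Error: 0.000028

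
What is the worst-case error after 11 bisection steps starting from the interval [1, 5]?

Bisection error bound: |error| ≤ (b-a)/2^n
|error| ≤ (5 - 1)/2^11 = 4/2^11
|error| ≤ 0.0019531250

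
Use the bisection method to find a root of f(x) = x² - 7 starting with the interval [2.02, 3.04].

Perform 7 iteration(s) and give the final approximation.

f(x) = x² - 7
Initial interval: [2.02, 3.04]

Iteration 1:
  c_1 = (2.020000 + 3.040000)/2 = 2.530000
  f(c_1) = f(2.530000) = -0.599100
  f(a) × f(c) ≥ 0, new interval: [2.530000, 3.040000]
Iteration 2:
  c_2 = (2.530000 + 3.040000)/2 = 2.785000
  f(c_2) = f(2.785000) = 0.756225
  f(a) × f(c) < 0, new interval: [2.530000, 2.785000]
Iteration 3:
  c_3 = (2.530000 + 2.785000)/2 = 2.657500
  f(c_3) = f(2.657500) = 0.062306
  f(a) × f(c) < 0, new interval: [2.530000, 2.657500]
Iteration 4:
  c_4 = (2.530000 + 2.657500)/2 = 2.593750
  f(c_4) = f(2.593750) = -0.272461
  f(a) × f(c) ≥ 0, new interval: [2.593750, 2.657500]
Iteration 5:
  c_5 = (2.593750 + 2.657500)/2 = 2.625625
  f(c_5) = f(2.625625) = -0.106093
  f(a) × f(c) ≥ 0, new interval: [2.625625, 2.657500]
Iteration 6:
  c_6 = (2.625625 + 2.657500)/2 = 2.641563
  f(c_6) = f(2.641563) = -0.022148
  f(a) × f(c) ≥ 0, new interval: [2.641563, 2.657500]
Iteration 7:
  c_7 = (2.641563 + 2.657500)/2 = 2.649531
  f(c_7) = f(2.649531) = 0.020016
  f(a) × f(c) < 0, new interval: [2.641563, 2.649531]

After 7 iteration(s), the approximation is c_7 = 2.649531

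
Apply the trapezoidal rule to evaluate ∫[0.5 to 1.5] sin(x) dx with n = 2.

f(x) = sin(x)
a = 0.5, b = 1.5, n = 2
h = (b - a)/n = 0.500000

Trapezoidal rule: (h/2)[f(x₀) + 2f(x₁) + 2f(x₂) + ... + f(xₙ)]

x_0 = 0.5000, f(x_0) = 0.479426, coefficient = 1
x_1 = 1.0000, f(x_1) = 0.841471, coefficient = 2
x_2 = 1.5000, f(x_2) = 0.997495, coefficient = 1

I ≈ (0.500000/2) × 3.159862 = 0.789966
Exact value: 0.806845
Error: 0.016880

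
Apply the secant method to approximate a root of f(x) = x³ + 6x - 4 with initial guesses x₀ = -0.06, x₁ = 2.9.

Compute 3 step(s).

f(x) = x³ + 6x - 4
x₀ = -0.06, x₁ = 2.9

Secant formula: x_{n+1} = x_n - f(x_n)(x_n - x_{n-1})/(f(x_n) - f(x_{n-1}))

Iteration 1:
  f(-0.060000) = -4.360216
  f(2.900000) = 37.789000
  x_2 = 2.900000 - 37.789000×(2.900000 - (-0.060000))/(37.789000 - (-4.360216))
       = 0.246204
Iteration 2:
  f(2.900000) = 37.789000
  f(0.246204) = -2.507855
  x_3 = 0.246204 - (-2.507855)×(0.246204 - 2.900000)/(-2.507855 - 37.789000)
       = 0.411361
Iteration 3:
  f(0.246204) = -2.507855
  f(0.411361) = -1.462223
  x_4 = 0.411361 - (-1.462223)×(0.411361 - 0.246204)/(-1.462223 - (-2.507855))
       = 0.642319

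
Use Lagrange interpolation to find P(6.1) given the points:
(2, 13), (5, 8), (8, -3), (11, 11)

Lagrange interpolation formula:
P(x) = Σ yᵢ × Lᵢ(x)
where Lᵢ(x) = Π_{j≠i} (x - xⱼ)/(xᵢ - xⱼ)

L_0(6.1) = (6.1 - 5)/(2 - 5) × (6.1 - 8)/(2 - 8) × (6.1 - 11)/(2 - 11) = -0.063216
L_1(6.1) = (6.1 - 2)/(5 - 2) × (6.1 - 8)/(5 - 8) × (6.1 - 11)/(5 - 11) = 0.706870
L_2(6.1) = (6.1 - 2)/(8 - 2) × (6.1 - 5)/(8 - 5) × (6.1 - 11)/(8 - 11) = 0.409241
L_3(6.1) = (6.1 - 2)/(11 - 2) × (6.1 - 5)/(11 - 5) × (6.1 - 8)/(11 - 8) = -0.052895

P(6.1) = 13×L_0(6.1) + 8×L_1(6.1) + (-3)×L_2(6.1) + 11×L_3(6.1)
P(6.1) = 3.023586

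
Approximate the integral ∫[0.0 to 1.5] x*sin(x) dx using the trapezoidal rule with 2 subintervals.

f(x) = x*sin(x)
a = 0.0, b = 1.5, n = 2
h = (b - a)/n = 0.750000

Trapezoidal rule: (h/2)[f(x₀) + 2f(x₁) + 2f(x₂) + ... + f(xₙ)]

x_0 = 0.0000, f(x_0) = 0.000000, coefficient = 1
x_1 = 0.7500, f(x_1) = 0.511229, coefficient = 2
x_2 = 1.5000, f(x_2) = 1.496242, coefficient = 1

I ≈ (0.750000/2) × 2.518701 = 0.944513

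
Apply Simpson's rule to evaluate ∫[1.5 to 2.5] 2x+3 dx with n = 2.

f(x) = 2x+3
a = 1.5, b = 2.5, n = 2
h = (b - a)/n = 0.500000

Simpson's rule: (h/3)[f(x₀) + 4f(x₁) + 2f(x₂) + ... + f(xₙ)]

x_0 = 1.5000, f(x_0) = 6.000000, coefficient = 1
x_1 = 2.0000, f(x_1) = 7.000000, coefficient = 4
x_2 = 2.5000, f(x_2) = 8.000000, coefficient = 1

I ≈ (0.500000/3) × 42.000000 = 7.000000
Exact value: 7.000000
Error: 0.000000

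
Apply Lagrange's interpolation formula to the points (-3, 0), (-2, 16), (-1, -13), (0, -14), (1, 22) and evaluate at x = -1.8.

Lagrange interpolation formula:
P(x) = Σ yᵢ × Lᵢ(x)
where Lᵢ(x) = Π_{j≠i} (x - xⱼ)/(xᵢ - xⱼ)

L_0(-1.8) = (-1.8 - (-2))/(-3 - (-2)) × (-1.8 - (-1))/(-3 - (-1)) × (-1.8 - 0)/(-3 - 0) × (-1.8 - 1)/(-3 - 1) = -0.033600
L_1(-1.8) = (-1.8 - (-3))/(-2 - (-3)) × (-1.8 - (-1))/(-2 - (-1)) × (-1.8 - 0)/(-2 - 0) × (-1.8 - 1)/(-2 - 1) = 0.806400
L_2(-1.8) = (-1.8 - (-3))/(-1 - (-3)) × (-1.8 - (-2))/(-1 - (-2)) × (-1.8 - 0)/(-1 - 0) × (-1.8 - 1)/(-1 - 1) = 0.302400
L_3(-1.8) = (-1.8 - (-3))/(0 - (-3)) × (-1.8 - (-2))/(0 - (-2)) × (-1.8 - (-1))/(0 - (-1)) × (-1.8 - 1)/(0 - 1) = -0.089600
L_4(-1.8) = (-1.8 - (-3))/(1 - (-3)) × (-1.8 - (-2))/(1 - (-2)) × (-1.8 - (-1))/(1 - (-1)) × (-1.8 - 0)/(1 - 0) = 0.014400

P(-1.8) = 0×L_0(-1.8) + 16×L_1(-1.8) + (-13)×L_2(-1.8) + (-14)×L_3(-1.8) + 22×L_4(-1.8)
P(-1.8) = 10.542400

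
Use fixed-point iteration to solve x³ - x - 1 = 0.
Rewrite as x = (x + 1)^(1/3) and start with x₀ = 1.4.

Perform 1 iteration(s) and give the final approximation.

Equation: x³ - x - 1 = 0
Fixed-point form: x = (x + 1)^(1/3)
x₀ = 1.4

x_1 = g(1.400000) = 1.338866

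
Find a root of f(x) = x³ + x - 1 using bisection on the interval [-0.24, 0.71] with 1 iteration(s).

f(x) = x³ + x - 1
Initial interval: [-0.24, 0.71]

Iteration 1:
  c_1 = (-0.240000 + 0.710000)/2 = 0.235000
  f(c_1) = f(0.235000) = -0.752022
  f(a) × f(c) ≥ 0, new interval: [0.235000, 0.710000]

After 1 iteration(s), the approximation is c_1 = 0.235000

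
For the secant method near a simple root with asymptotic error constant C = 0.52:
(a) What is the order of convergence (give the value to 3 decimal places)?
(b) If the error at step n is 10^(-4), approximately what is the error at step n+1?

(a) Secant method has superlinear convergence with order φ = (1+√5)/2 ≈ 1.618.
    This means |e_{n+1}| ≈ C|e_n|^1.618.

(b) With |e_n| = 10^(-4) and C = 0.52:
    |e_{n+1}| ≈ 0.52 × (10^(-4))^1.618 = 0.52 × 10^(-6.47)

(a) ≈ 1.618 (golden ratio); (b) |e_{n+1}| ≈ 1.753e-07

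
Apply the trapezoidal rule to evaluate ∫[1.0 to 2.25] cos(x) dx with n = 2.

f(x) = cos(x)
a = 1.0, b = 2.25, n = 2
h = (b - a)/n = 0.625000

Trapezoidal rule: (h/2)[f(x₀) + 2f(x₁) + 2f(x₂) + ... + f(xₙ)]

x_0 = 1.0000, f(x_0) = 0.540302, coefficient = 1
x_1 = 1.6250, f(x_1) = -0.054177, coefficient = 2
x_2 = 2.2500, f(x_2) = -0.628174, coefficient = 1

I ≈ (0.625000/2) × -0.196226 = -0.061320
Exact value: -0.063398
Error: 0.002077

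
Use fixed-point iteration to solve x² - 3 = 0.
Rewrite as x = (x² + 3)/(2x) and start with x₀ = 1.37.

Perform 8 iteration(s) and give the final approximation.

Equation: x² - 3 = 0
Fixed-point form: x = (x² + 3)/(2x)
x₀ = 1.37

x_1 = g(1.370000) = 1.779891
x_2 = g(1.779891) = 1.732694
x_3 = g(1.732694) = 1.732051
x_4 = g(1.732051) = 1.732051
x_5 = g(1.732051) = 1.732051
x_6 = g(1.732051) = 1.732051
x_7 = g(1.732051) = 1.732051
x_8 = g(1.732051) = 1.732051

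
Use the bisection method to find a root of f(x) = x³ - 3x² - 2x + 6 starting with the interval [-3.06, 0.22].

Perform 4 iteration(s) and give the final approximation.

f(x) = x³ - 3x² - 2x + 6
Initial interval: [-3.06, 0.22]

Iteration 1:
  c_1 = (-3.060000 + 0.220000)/2 = -1.420000
  f(c_1) = f(-1.420000) = -0.072488
  f(a) × f(c) ≥ 0, new interval: [-1.420000, 0.220000]
Iteration 2:
  c_2 = (-1.420000 + 0.220000)/2 = -0.600000
  f(c_2) = f(-0.600000) = 5.904000
  f(a) × f(c) < 0, new interval: [-1.420000, -0.600000]
Iteration 3:
  c_3 = (-1.420000 + (-0.600000))/2 = -1.010000
  f(c_3) = f(-1.010000) = 3.929399
  f(a) × f(c) < 0, new interval: [-1.420000, -1.010000]
Iteration 4:
  c_4 = (-1.420000 + (-1.010000))/2 = -1.215000
  f(c_4) = f(-1.215000) = 2.207712
  f(a) × f(c) < 0, new interval: [-1.420000, -1.215000]

After 4 iteration(s), the approximation is c_4 = -1.215000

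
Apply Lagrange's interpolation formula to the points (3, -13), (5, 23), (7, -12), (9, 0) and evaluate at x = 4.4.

Lagrange interpolation formula:
P(x) = Σ yᵢ × Lᵢ(x)
where Lᵢ(x) = Π_{j≠i} (x - xⱼ)/(xᵢ - xⱼ)

L_0(4.4) = (4.4 - 5)/(3 - 5) × (4.4 - 7)/(3 - 7) × (4.4 - 9)/(3 - 9) = 0.149500
L_1(4.4) = (4.4 - 3)/(5 - 3) × (4.4 - 7)/(5 - 7) × (4.4 - 9)/(5 - 9) = 1.046500
L_2(4.4) = (4.4 - 3)/(7 - 3) × (4.4 - 5)/(7 - 5) × (4.4 - 9)/(7 - 9) = -0.241500
L_3(4.4) = (4.4 - 3)/(9 - 3) × (4.4 - 5)/(9 - 5) × (4.4 - 7)/(9 - 7) = 0.045500

P(4.4) = (-13)×L_0(4.4) + 23×L_1(4.4) + (-12)×L_2(4.4) + 0×L_3(4.4)
P(4.4) = 25.024000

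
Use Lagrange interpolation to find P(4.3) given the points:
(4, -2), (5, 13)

Lagrange interpolation formula:
P(x) = Σ yᵢ × Lᵢ(x)
where Lᵢ(x) = Π_{j≠i} (x - xⱼ)/(xᵢ - xⱼ)

L_0(4.3) = (4.3 - 5)/(4 - 5) = 0.700000
L_1(4.3) = (4.3 - 4)/(5 - 4) = 0.300000

P(4.3) = (-2)×L_0(4.3) + 13×L_1(4.3)
P(4.3) = 2.500000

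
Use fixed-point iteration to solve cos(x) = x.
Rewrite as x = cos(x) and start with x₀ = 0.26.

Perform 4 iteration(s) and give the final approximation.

Equation: cos(x) = x
Fixed-point form: x = cos(x)
x₀ = 0.26

x_1 = g(0.260000) = 0.966390
x_2 = g(0.966390) = 0.568274
x_3 = g(0.568274) = 0.842831
x_4 = g(0.842831) = 0.665352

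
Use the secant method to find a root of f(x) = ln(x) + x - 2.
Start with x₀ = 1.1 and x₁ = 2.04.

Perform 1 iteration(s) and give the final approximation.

f(x) = ln(x) + x - 2
x₀ = 1.1, x₁ = 2.04

Secant formula: x_{n+1} = x_n - f(x_n)(x_n - x_{n-1})/(f(x_n) - f(x_{n-1}))

Iteration 1:
  f(1.100000) = -0.804690
  f(2.040000) = 0.752950
  x_2 = 2.040000 - 0.752950×(2.040000 - 1.100000)/(0.752950 - (-0.804690))
       = 1.585612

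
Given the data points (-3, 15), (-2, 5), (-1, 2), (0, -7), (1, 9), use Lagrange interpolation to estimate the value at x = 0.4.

Lagrange interpolation formula:
P(x) = Σ yᵢ × Lᵢ(x)
where Lᵢ(x) = Π_{j≠i} (x - xⱼ)/(xᵢ - xⱼ)

L_0(0.4) = (0.4 - (-2))/(-3 - (-2)) × (0.4 - (-1))/(-3 - (-1)) × (0.4 - 0)/(-3 - 0) × (0.4 - 1)/(-3 - 1) = -0.033600
L_1(0.4) = (0.4 - (-3))/(-2 - (-3)) × (0.4 - (-1))/(-2 - (-1)) × (0.4 - 0)/(-2 - 0) × (0.4 - 1)/(-2 - 1) = 0.190400
L_2(0.4) = (0.4 - (-3))/(-1 - (-3)) × (0.4 - (-2))/(-1 - (-2)) × (0.4 - 0)/(-1 - 0) × (0.4 - 1)/(-1 - 1) = -0.489600
L_3(0.4) = (0.4 - (-3))/(0 - (-3)) × (0.4 - (-2))/(0 - (-2)) × (0.4 - (-1))/(0 - (-1)) × (0.4 - 1)/(0 - 1) = 1.142400
L_4(0.4) = (0.4 - (-3))/(1 - (-3)) × (0.4 - (-2))/(1 - (-2)) × (0.4 - (-1))/(1 - (-1)) × (0.4 - 0)/(1 - 0) = 0.190400

P(0.4) = 15×L_0(0.4) + 5×L_1(0.4) + 2×L_2(0.4) + (-7)×L_3(0.4) + 9×L_4(0.4)
P(0.4) = -6.814400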